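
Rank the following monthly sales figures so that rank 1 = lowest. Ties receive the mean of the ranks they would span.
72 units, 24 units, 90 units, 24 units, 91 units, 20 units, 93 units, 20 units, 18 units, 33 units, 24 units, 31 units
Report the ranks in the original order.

Sorted (ascending): 18, 20, 20, 24, 24, 24, 31, 33, 72, 90, 91, 93
The 2 values of 20 occupy positions 2–3 → average rank (2+3)/2 = 2.5.
The 3 values of 24 occupy positions 4–6 → average rank 5.

9, 5, 10, 5, 11, 2.5, 12, 2.5, 1, 8, 5, 7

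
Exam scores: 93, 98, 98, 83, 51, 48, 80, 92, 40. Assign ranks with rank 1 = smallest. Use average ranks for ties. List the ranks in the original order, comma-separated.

Sorted (ascending): 40, 48, 51, 80, 83, 92, 93, 98, 98
The 2 values of 98 occupy positions 8–9 → average rank (8+9)/2 = 8.5.

7, 8.5, 8.5, 5, 3, 2, 4, 6, 1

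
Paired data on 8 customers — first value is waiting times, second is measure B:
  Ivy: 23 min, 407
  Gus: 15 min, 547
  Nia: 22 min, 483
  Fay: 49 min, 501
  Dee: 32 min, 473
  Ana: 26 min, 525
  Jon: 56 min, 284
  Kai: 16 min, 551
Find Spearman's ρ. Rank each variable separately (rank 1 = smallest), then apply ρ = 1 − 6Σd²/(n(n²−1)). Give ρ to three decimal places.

-0.667

Ranks of variable 1: 4, 1, 3, 7, 6, 5, 8, 2
Ranks of variable 2: 2, 7, 4, 5, 3, 6, 1, 8
d = r₁ − r₂: 2, -6, -1, 2, 3, -1, 7, -6
d²: 4, 36, 1, 4, 9, 1, 49, 36; Σd² = 140
ρ = 1 − 6·140/(8·63) = 1 − 840/504 = -0.667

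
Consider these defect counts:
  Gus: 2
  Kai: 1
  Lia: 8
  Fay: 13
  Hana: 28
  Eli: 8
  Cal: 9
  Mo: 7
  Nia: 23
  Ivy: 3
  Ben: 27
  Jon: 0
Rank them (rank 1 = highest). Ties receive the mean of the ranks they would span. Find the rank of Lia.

Sorted (descending): 28, 27, 23, 13, 9, 8, 8, 7, 3, 2, 1, 0
The 2 values of 8 occupy positions 6–7 → average rank (6+7)/2 = 6.5.
Lia has value 8 → rank 6.5.

6.5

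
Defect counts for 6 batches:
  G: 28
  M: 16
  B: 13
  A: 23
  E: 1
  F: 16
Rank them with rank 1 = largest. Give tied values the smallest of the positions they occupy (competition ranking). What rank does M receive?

Sorted (descending): 28, 23, 16, 16, 13, 1
The 2 values of 16 occupy positions 3–4 → each gets rank 3.
M has value 16 → rank 3.

3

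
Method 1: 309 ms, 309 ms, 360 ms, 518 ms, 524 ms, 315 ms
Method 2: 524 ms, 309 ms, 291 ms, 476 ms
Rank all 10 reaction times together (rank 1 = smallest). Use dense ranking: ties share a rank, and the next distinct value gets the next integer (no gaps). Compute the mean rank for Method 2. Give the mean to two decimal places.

3.75

Sorted (ascending): 291, 309, 309, 309, 315, 360, 476, 518, 524, 524
The 3 values of 309 share dense rank 2.
The 2 values of 524 share dense rank 7.
Remaining distinct values take the next consecutive integers.
Method 2 values → pooled ranks: 524→7, 309→2, 291→1, 476→5
Mean rank = (7 + 2 + 1 + 5) / 4 = 3.75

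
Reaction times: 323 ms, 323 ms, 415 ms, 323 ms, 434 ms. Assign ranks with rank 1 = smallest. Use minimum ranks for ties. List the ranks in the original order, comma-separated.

Sorted (ascending): 323, 323, 323, 415, 434
The 3 values of 323 occupy positions 1–3 → each gets rank 1.

1, 1, 4, 1, 5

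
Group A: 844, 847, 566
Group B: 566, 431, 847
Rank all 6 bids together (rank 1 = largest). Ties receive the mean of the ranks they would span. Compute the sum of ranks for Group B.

12

Sorted (descending): 847, 847, 844, 566, 566, 431
The 2 values of 847 occupy positions 1–2 → average rank (1+2)/2 = 1.5.
The 2 values of 566 occupy positions 4–5 → average rank (4+5)/2 = 4.5.
Group B values → pooled ranks: 566→4.5, 431→6, 847→1.5
Rank sum = 4.5 + 6 + 1.5 = 12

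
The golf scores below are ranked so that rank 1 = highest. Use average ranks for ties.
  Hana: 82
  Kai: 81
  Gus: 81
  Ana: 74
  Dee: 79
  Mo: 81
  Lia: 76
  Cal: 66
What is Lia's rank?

Sorted (descending): 82, 81, 81, 81, 79, 76, 74, 66
The 3 values of 81 occupy positions 2–4 → average rank 3.
Lia has value 76 → rank 6.

6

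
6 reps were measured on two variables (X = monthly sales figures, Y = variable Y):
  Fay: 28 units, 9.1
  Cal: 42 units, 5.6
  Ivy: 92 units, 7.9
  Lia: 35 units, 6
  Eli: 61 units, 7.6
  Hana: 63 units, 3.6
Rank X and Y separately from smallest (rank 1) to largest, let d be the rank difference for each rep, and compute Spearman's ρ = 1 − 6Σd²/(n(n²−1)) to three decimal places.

-0.257

Ranks of variable 1: 1, 3, 6, 2, 4, 5
Ranks of variable 2: 6, 2, 5, 3, 4, 1
d = r₁ − r₂: -5, 1, 1, -1, 0, 4
d²: 25, 1, 1, 1, 0, 16; Σd² = 44
ρ = 1 − 6·44/(6·35) = 1 − 264/210 = -0.257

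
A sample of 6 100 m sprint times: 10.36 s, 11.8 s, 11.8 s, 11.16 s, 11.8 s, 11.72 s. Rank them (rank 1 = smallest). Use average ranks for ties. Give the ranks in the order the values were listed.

Sorted (ascending): 10.36, 11.16, 11.72, 11.8, 11.8, 11.8
The 3 values of 11.8 occupy positions 4–6 → average rank 5.

1, 5, 5, 2, 5, 3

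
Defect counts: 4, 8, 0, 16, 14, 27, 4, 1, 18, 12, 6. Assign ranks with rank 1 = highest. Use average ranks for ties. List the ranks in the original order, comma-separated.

Sorted (descending): 27, 18, 16, 14, 12, 8, 6, 4, 4, 1, 0
The 2 values of 4 occupy positions 8–9 → average rank (8+9)/2 = 8.5.

8.5, 6, 11, 3, 4, 1, 8.5, 10, 2, 5, 7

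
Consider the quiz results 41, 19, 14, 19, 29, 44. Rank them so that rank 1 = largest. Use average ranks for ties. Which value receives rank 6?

14

Sorted (descending): 44, 41, 29, 19, 19, 14
The 2 values of 19 occupy positions 4–5 → average rank (4+5)/2 = 4.5.
Rank 6 → value 14.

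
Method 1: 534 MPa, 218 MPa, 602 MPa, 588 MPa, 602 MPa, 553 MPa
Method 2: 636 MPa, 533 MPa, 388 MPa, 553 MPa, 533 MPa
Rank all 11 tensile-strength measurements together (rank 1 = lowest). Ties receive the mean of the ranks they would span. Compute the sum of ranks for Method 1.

39.5

Sorted (ascending): 218, 388, 533, 533, 534, 553, 553, 588, 602, 602, 636
The 2 values of 533 occupy positions 3–4 → average rank (3+4)/2 = 3.5.
The 2 values of 553 occupy positions 6–7 → average rank (6+7)/2 = 6.5.
The 2 values of 602 occupy positions 9–10 → average rank (9+10)/2 = 9.5.
Method 1 values → pooled ranks: 534→5, 218→1, 602→9.5, 588→8, 602→9.5, 553→6.5
Rank sum = 5 + 1 + 9.5 + 8 + 9.5 + 6.5 = 39.5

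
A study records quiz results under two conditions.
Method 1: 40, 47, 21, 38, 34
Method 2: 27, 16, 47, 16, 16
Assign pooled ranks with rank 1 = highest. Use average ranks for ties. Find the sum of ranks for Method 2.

34.5

Sorted (descending): 47, 47, 40, 38, 34, 27, 21, 16, 16, 16
The 2 values of 47 occupy positions 1–2 → average rank (1+2)/2 = 1.5.
The 3 values of 16 occupy positions 8–10 → average rank 9.
Method 2 values → pooled ranks: 27→6, 16→9, 47→1.5, 16→9, 16→9
Rank sum = 6 + 9 + 1.5 + 9 + 9 = 34.5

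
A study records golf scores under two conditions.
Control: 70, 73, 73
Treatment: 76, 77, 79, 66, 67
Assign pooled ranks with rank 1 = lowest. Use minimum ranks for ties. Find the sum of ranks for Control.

Sorted (ascending): 66, 67, 70, 73, 73, 76, 77, 79
The 2 values of 73 occupy positions 4–5 → each gets rank 4.
Control values → pooled ranks: 70→3, 73→4, 73→4
Rank sum = 3 + 4 + 4 = 11

11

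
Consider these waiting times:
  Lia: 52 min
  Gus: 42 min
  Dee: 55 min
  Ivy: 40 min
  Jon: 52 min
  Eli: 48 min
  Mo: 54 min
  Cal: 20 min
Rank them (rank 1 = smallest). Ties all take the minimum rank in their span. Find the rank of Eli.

Sorted (ascending): 20, 40, 42, 48, 52, 52, 54, 55
The 2 values of 52 occupy positions 5–6 → each gets rank 5.
Eli has value 48 min → rank 4.

4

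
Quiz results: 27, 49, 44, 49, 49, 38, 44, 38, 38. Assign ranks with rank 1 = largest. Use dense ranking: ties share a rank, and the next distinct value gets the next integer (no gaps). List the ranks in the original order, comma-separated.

4, 1, 2, 1, 1, 3, 2, 3, 3

Sorted (descending): 49, 49, 49, 44, 44, 38, 38, 38, 27
The 3 values of 49 share dense rank 1.
The 2 values of 44 share dense rank 2.
The 3 values of 38 share dense rank 3.
Remaining distinct values take the next consecutive integers.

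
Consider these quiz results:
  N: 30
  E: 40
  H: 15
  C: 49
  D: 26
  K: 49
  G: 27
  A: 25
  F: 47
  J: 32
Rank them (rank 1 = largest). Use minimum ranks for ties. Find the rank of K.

Sorted (descending): 49, 49, 47, 40, 32, 30, 27, 26, 25, 15
The 2 values of 49 occupy positions 1–2 → each gets rank 1.
K has value 49 → rank 1.

1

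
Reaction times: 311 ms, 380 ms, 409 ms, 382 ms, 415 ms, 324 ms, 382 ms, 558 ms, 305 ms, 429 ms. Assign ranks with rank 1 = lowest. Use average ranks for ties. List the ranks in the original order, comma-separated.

Sorted (ascending): 305, 311, 324, 380, 382, 382, 409, 415, 429, 558
The 2 values of 382 occupy positions 5–6 → average rank (5+6)/2 = 5.5.

2, 4, 7, 5.5, 8, 3, 5.5, 10, 1, 9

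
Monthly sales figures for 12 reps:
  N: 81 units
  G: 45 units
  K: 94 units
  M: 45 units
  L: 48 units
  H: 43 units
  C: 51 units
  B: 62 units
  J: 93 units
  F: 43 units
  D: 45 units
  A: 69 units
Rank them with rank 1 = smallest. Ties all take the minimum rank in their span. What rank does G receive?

Sorted (ascending): 43, 43, 45, 45, 45, 48, 51, 62, 69, 81, 93, 94
The 2 values of 43 occupy positions 1–2 → each gets rank 1.
The 3 values of 45 occupy positions 3–5 → each gets rank 3.
G has value 45 units → rank 3.

3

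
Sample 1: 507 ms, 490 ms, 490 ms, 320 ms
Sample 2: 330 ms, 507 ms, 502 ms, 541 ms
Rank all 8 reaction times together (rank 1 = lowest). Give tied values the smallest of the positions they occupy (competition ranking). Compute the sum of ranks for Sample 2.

21

Sorted (ascending): 320, 330, 490, 490, 502, 507, 507, 541
The 2 values of 490 occupy positions 3–4 → each gets rank 3.
The 2 values of 507 occupy positions 6–7 → each gets rank 6.
Sample 2 values → pooled ranks: 330→2, 507→6, 502→5, 541→8
Rank sum = 2 + 6 + 5 + 8 = 21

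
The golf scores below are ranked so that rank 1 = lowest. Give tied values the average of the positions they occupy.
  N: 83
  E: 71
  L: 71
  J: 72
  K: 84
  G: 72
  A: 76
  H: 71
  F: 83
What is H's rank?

2

Sorted (ascending): 71, 71, 71, 72, 72, 76, 83, 83, 84
The 3 values of 71 occupy positions 1–3 → average rank 2.
The 2 values of 72 occupy positions 4–5 → average rank (4+5)/2 = 4.5.
The 2 values of 83 occupy positions 7–8 → average rank (7+8)/2 = 7.5.
H has value 71 → rank 2.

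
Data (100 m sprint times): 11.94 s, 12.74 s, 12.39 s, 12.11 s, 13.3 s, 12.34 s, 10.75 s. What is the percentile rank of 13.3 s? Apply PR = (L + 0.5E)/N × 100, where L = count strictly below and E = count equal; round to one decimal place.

92.9

N = 7.
Strictly below 13.3: 6. Equal to 13.3: 1.
PR = (6 + 0.5·1)/7 × 100 = 92.9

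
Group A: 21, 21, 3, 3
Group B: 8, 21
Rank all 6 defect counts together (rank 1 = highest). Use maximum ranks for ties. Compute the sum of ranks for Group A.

Sorted (descending): 21, 21, 21, 8, 3, 3
The 3 values of 21 occupy positions 1–3 → each gets rank 3.
The 2 values of 3 occupy positions 5–6 → each gets rank 6.
Group A values → pooled ranks: 21→3, 21→3, 3→6, 3→6
Rank sum = 3 + 3 + 6 + 6 = 18

18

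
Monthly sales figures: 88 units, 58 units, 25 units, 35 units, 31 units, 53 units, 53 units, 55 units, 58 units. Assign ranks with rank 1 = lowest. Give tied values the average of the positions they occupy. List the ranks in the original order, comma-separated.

Sorted (ascending): 25, 31, 35, 53, 53, 55, 58, 58, 88
The 2 values of 53 occupy positions 4–5 → average rank (4+5)/2 = 4.5.
The 2 values of 58 occupy positions 7–8 → average rank (7+8)/2 = 7.5.

9, 7.5, 1, 3, 2, 4.5, 4.5, 6, 7.5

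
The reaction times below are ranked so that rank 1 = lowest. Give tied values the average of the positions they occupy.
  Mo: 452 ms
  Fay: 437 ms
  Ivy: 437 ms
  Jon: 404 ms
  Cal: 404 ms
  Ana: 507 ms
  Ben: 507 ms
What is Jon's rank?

1.5

Sorted (ascending): 404, 404, 437, 437, 452, 507, 507
The 2 values of 404 occupy positions 1–2 → average rank (1+2)/2 = 1.5.
The 2 values of 437 occupy positions 3–4 → average rank (3+4)/2 = 3.5.
The 2 values of 507 occupy positions 6–7 → average rank (6+7)/2 = 6.5.
Jon has value 404 ms → rank 1.5.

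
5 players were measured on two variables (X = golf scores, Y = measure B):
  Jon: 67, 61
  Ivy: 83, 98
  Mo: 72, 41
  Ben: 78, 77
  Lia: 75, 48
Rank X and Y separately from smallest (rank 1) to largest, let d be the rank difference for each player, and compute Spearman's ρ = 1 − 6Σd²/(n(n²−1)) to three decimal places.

Ranks of variable 1: 1, 5, 2, 4, 3
Ranks of variable 2: 3, 5, 1, 4, 2
d = r₁ − r₂: -2, 0, 1, 0, 1
d²: 4, 0, 1, 0, 1; Σd² = 6
ρ = 1 − 6·6/(5·24) = 1 − 36/120 = 0.700

0.700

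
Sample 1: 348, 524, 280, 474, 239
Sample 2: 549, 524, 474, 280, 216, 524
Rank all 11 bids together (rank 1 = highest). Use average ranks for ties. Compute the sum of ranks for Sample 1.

Sorted (descending): 549, 524, 524, 524, 474, 474, 348, 280, 280, 239, 216
The 3 values of 524 occupy positions 2–4 → average rank 3.
The 2 values of 474 occupy positions 5–6 → average rank (5+6)/2 = 5.5.
The 2 values of 280 occupy positions 8–9 → average rank (8+9)/2 = 8.5.
Sample 1 values → pooled ranks: 348→7, 524→3, 280→8.5, 474→5.5, 239→10
Rank sum = 7 + 3 + 8.5 + 5.5 + 10 = 34

34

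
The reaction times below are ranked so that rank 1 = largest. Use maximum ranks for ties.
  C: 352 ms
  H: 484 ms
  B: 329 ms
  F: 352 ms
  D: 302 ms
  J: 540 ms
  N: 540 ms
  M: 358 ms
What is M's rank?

Sorted (descending): 540, 540, 484, 358, 352, 352, 329, 302
The 2 values of 540 occupy positions 1–2 → each gets rank 2.
The 2 values of 352 occupy positions 5–6 → each gets rank 6.
M has value 358 ms → rank 4.

4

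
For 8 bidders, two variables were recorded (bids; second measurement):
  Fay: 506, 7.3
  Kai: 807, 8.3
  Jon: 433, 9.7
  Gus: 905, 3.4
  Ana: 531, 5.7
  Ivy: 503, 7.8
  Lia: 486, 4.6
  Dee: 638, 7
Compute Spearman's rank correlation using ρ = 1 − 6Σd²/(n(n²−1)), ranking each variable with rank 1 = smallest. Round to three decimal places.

-0.381

Ranks of variable 1: 4, 7, 1, 8, 5, 3, 2, 6
Ranks of variable 2: 5, 7, 8, 1, 3, 6, 2, 4
d = r₁ − r₂: -1, 0, -7, 7, 2, -3, 0, 2
d²: 1, 0, 49, 49, 4, 9, 0, 4; Σd² = 116
ρ = 1 − 6·116/(8·63) = 1 − 696/504 = -0.381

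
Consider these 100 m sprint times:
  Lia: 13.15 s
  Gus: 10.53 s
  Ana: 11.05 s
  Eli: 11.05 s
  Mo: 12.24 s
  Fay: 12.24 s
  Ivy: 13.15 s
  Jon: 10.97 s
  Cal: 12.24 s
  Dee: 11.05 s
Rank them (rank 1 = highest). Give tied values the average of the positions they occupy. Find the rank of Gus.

Sorted (descending): 13.15, 13.15, 12.24, 12.24, 12.24, 11.05, 11.05, 11.05, 10.97, 10.53
The 2 values of 13.15 occupy positions 1–2 → average rank (1+2)/2 = 1.5.
The 3 values of 12.24 occupy positions 3–5 → average rank 4.
The 3 values of 11.05 occupy positions 6–8 → average rank 7.
Gus has value 10.53 s → rank 10.

10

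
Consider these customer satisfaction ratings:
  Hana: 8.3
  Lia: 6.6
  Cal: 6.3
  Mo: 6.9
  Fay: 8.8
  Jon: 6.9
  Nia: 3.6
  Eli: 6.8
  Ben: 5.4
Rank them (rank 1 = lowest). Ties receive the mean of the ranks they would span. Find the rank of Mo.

Sorted (ascending): 3.6, 5.4, 6.3, 6.6, 6.8, 6.9, 6.9, 8.3, 8.8
The 2 values of 6.9 occupy positions 6–7 → average rank (6+7)/2 = 6.5.
Mo has value 6.9 → rank 6.5.

6.5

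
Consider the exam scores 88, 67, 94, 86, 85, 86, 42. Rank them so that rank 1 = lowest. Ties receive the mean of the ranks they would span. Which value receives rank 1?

Sorted (ascending): 42, 67, 85, 86, 86, 88, 94
The 2 values of 86 occupy positions 4–5 → average rank (4+5)/2 = 4.5.
Rank 1 → value 42.

42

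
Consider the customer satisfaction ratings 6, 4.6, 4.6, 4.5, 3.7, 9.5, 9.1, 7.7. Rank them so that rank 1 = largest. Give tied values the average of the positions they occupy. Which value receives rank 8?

3.7

Sorted (descending): 9.5, 9.1, 7.7, 6, 4.6, 4.6, 4.5, 3.7
The 2 values of 4.6 occupy positions 5–6 → average rank (5+6)/2 = 5.5.
Rank 8 → value 3.7.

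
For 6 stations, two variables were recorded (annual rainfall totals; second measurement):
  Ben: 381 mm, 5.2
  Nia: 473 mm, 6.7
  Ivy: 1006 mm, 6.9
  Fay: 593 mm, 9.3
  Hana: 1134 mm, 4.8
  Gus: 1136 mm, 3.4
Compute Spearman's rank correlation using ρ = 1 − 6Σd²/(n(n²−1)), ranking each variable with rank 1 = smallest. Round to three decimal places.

-0.486

Ranks of variable 1: 1, 2, 4, 3, 5, 6
Ranks of variable 2: 3, 4, 5, 6, 2, 1
d = r₁ − r₂: -2, -2, -1, -3, 3, 5
d²: 4, 4, 1, 9, 9, 25; Σd² = 52
ρ = 1 − 6·52/(6·35) = 1 − 312/210 = -0.486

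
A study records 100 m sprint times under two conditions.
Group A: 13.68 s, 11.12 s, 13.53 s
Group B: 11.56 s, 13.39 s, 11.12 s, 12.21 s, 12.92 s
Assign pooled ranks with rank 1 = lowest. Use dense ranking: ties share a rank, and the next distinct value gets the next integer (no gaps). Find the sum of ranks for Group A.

14

Sorted (ascending): 11.12, 11.12, 11.56, 12.21, 12.92, 13.39, 13.53, 13.68
The 2 values of 11.12 share dense rank 1.
Remaining distinct values take the next consecutive integers.
Group A values → pooled ranks: 13.68→7, 11.12→1, 13.53→6
Rank sum = 7 + 1 + 6 = 14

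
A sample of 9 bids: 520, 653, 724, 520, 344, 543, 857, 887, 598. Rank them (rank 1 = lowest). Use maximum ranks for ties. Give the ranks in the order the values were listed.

3, 6, 7, 3, 1, 4, 8, 9, 5

Sorted (ascending): 344, 520, 520, 543, 598, 653, 724, 857, 887
The 2 values of 520 occupy positions 2–3 → each gets rank 3.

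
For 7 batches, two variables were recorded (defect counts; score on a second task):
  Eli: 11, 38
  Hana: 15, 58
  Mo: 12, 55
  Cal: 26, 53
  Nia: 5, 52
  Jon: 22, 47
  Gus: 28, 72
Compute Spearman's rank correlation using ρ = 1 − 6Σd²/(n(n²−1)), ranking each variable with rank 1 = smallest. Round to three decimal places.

Ranks of variable 1: 2, 4, 3, 6, 1, 5, 7
Ranks of variable 2: 1, 6, 5, 4, 3, 2, 7
d = r₁ − r₂: 1, -2, -2, 2, -2, 3, 0
d²: 1, 4, 4, 4, 4, 9, 0; Σd² = 26
ρ = 1 − 6·26/(7·48) = 1 − 156/336 = 0.536

0.536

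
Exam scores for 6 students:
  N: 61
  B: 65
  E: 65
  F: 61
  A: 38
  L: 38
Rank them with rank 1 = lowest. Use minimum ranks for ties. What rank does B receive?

Sorted (ascending): 38, 38, 61, 61, 65, 65
The 2 values of 38 occupy positions 1–2 → each gets rank 1.
The 2 values of 61 occupy positions 3–4 → each gets rank 3.
The 2 values of 65 occupy positions 5–6 → each gets rank 5.
B has value 65 → rank 5.

5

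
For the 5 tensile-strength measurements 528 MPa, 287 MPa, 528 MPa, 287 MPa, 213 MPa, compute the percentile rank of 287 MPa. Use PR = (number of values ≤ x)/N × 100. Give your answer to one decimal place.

N = 5.
Strictly below 287: 1. Equal to 287: 2.
PR = 3/5 × 100 = 60.0

60.0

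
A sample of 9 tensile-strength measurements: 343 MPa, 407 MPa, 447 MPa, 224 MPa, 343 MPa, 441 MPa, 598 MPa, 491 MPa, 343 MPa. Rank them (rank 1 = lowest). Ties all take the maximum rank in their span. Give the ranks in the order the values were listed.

4, 5, 7, 1, 4, 6, 9, 8, 4

Sorted (ascending): 224, 343, 343, 343, 407, 441, 447, 491, 598
The 3 values of 343 occupy positions 2–4 → each gets rank 4.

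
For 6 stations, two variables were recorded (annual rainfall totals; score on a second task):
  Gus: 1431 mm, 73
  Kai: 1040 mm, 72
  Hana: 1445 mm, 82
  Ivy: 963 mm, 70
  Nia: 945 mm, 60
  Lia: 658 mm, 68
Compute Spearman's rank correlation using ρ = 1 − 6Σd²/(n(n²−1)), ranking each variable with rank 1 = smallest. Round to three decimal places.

Ranks of variable 1: 5, 4, 6, 3, 2, 1
Ranks of variable 2: 5, 4, 6, 3, 1, 2
d = r₁ − r₂: 0, 0, 0, 0, 1, -1
d²: 0, 0, 0, 0, 1, 1; Σd² = 2
ρ = 1 − 6·2/(6·35) = 1 − 12/210 = 0.943

0.943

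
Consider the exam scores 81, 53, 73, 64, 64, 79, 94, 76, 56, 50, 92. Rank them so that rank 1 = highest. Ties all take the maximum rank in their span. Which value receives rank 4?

Sorted (descending): 94, 92, 81, 79, 76, 73, 64, 64, 56, 53, 50
The 2 values of 64 occupy positions 7–8 → each gets rank 8.
Rank 4 → value 79.

79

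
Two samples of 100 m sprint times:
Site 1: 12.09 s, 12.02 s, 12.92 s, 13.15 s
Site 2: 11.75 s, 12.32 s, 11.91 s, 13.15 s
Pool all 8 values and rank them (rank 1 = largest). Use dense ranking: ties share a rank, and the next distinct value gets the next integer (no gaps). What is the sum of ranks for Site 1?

Sorted (descending): 13.15, 13.15, 12.92, 12.32, 12.09, 12.02, 11.91, 11.75
The 2 values of 13.15 share dense rank 1.
Remaining distinct values take the next consecutive integers.
Site 1 values → pooled ranks: 12.09→4, 12.02→5, 12.92→2, 13.15→1
Rank sum = 4 + 5 + 2 + 1 = 12

12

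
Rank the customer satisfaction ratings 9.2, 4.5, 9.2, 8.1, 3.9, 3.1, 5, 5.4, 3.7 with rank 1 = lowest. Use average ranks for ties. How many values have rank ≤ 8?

Sorted (ascending): 3.1, 3.7, 3.9, 4.5, 5, 5.4, 8.1, 9.2, 9.2
The 2 values of 9.2 occupy positions 8–9 → average rank (8+9)/2 = 8.5.
Ranks ≤ 8: {1, 2, 3, 4, 5, 6, 7} → 7 values.

7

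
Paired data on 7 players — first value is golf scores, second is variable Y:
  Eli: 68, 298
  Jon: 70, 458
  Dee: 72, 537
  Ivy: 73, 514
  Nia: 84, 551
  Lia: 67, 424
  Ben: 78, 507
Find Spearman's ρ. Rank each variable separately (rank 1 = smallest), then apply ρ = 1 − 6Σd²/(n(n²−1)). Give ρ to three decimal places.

Ranks of variable 1: 2, 3, 4, 5, 7, 1, 6
Ranks of variable 2: 1, 3, 6, 5, 7, 2, 4
d = r₁ − r₂: 1, 0, -2, 0, 0, -1, 2
d²: 1, 0, 4, 0, 0, 1, 4; Σd² = 10
ρ = 1 − 6·10/(7·48) = 1 − 60/336 = 0.821

0.821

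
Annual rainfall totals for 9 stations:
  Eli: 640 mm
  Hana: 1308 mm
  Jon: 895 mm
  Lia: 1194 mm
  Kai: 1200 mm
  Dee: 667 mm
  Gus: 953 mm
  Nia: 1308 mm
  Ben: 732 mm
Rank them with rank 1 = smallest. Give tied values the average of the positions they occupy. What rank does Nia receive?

Sorted (ascending): 640, 667, 732, 895, 953, 1194, 1200, 1308, 1308
The 2 values of 1308 occupy positions 8–9 → average rank (8+9)/2 = 8.5.
Nia has value 1308 mm → rank 8.5.

8.5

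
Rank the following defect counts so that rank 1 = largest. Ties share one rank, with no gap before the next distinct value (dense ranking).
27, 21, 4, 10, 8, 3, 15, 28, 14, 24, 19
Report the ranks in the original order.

Sorted (descending): 28, 27, 24, 21, 19, 15, 14, 10, 8, 4, 3
No ties — each value takes its position as its rank.

2, 4, 10, 8, 9, 11, 6, 1, 7, 3, 5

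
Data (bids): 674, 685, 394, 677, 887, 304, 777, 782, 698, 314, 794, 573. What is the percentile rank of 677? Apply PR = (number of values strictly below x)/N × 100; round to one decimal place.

N = 12.
Strictly below 677: 5. Equal to 677: 1.
PR = 5/12 × 100 = 41.7

41.7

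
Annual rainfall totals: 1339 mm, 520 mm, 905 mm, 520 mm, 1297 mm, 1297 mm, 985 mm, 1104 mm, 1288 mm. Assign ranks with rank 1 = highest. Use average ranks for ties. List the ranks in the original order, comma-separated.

Sorted (descending): 1339, 1297, 1297, 1288, 1104, 985, 905, 520, 520
The 2 values of 1297 occupy positions 2–3 → average rank (2+3)/2 = 2.5.
The 2 values of 520 occupy positions 8–9 → average rank (8+9)/2 = 8.5.

1, 8.5, 7, 8.5, 2.5, 2.5, 6, 5, 4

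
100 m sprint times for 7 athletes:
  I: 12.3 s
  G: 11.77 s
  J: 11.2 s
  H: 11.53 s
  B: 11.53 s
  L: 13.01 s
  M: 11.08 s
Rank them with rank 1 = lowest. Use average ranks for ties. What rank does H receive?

Sorted (ascending): 11.08, 11.2, 11.53, 11.53, 11.77, 12.3, 13.01
The 2 values of 11.53 occupy positions 3–4 → average rank (3+4)/2 = 3.5.
H has value 11.53 s → rank 3.5.

3.5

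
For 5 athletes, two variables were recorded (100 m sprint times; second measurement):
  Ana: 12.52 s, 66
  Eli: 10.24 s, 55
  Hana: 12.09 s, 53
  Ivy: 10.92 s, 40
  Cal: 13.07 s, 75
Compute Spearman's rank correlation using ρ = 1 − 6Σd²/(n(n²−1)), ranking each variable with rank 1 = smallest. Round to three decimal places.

Ranks of variable 1: 4, 1, 3, 2, 5
Ranks of variable 2: 4, 3, 2, 1, 5
d = r₁ − r₂: 0, -2, 1, 1, 0
d²: 0, 4, 1, 1, 0; Σd² = 6
ρ = 1 − 6·6/(5·24) = 1 − 36/120 = 0.700

0.700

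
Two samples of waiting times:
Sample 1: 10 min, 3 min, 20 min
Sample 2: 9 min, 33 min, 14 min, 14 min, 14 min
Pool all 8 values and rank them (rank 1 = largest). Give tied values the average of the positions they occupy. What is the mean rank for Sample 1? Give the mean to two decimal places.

Sorted (descending): 33, 20, 14, 14, 14, 10, 9, 3
The 3 values of 14 occupy positions 3–5 → average rank 4.
Sample 1 values → pooled ranks: 10→6, 3→8, 20→2
Mean rank = (6 + 8 + 2) / 3 = 5.33

5.33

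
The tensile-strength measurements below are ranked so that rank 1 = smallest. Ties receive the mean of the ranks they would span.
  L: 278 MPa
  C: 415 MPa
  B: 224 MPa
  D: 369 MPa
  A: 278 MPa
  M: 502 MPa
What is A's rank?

Sorted (ascending): 224, 278, 278, 369, 415, 502
The 2 values of 278 occupy positions 2–3 → average rank (2+3)/2 = 2.5.
A has value 278 MPa → rank 2.5.

2.5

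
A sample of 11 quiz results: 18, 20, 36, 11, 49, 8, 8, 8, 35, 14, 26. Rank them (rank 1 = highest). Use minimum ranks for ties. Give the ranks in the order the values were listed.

Sorted (descending): 49, 36, 35, 26, 20, 18, 14, 11, 8, 8, 8
The 3 values of 8 occupy positions 9–11 → each gets rank 9.

6, 5, 2, 8, 1, 9, 9, 9, 3, 7, 4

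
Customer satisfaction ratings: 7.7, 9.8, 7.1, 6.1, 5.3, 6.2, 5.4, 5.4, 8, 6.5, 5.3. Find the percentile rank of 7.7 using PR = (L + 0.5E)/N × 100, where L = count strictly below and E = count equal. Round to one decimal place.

77.3

N = 11.
Strictly below 7.7: 8. Equal to 7.7: 1.
PR = (8 + 0.5·1)/11 × 100 = 77.3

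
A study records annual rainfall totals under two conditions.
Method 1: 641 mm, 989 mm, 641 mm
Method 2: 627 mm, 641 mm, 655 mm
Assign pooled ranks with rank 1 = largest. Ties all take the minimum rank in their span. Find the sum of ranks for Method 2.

Sorted (descending): 989, 655, 641, 641, 641, 627
The 3 values of 641 occupy positions 3–5 → each gets rank 3.
Method 2 values → pooled ranks: 627→6, 641→3, 655→2
Rank sum = 6 + 3 + 2 = 11

11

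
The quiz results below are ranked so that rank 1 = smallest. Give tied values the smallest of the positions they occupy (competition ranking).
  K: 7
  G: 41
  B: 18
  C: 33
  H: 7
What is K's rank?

Sorted (ascending): 7, 7, 18, 33, 41
The 2 values of 7 occupy positions 1–2 → each gets rank 1.
K has value 7 → rank 1.

1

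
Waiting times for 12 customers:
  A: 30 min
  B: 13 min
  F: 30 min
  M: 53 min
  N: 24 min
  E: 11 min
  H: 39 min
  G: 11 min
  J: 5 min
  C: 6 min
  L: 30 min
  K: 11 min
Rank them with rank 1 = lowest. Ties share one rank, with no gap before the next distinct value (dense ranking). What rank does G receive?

Sorted (ascending): 5, 6, 11, 11, 11, 13, 24, 30, 30, 30, 39, 53
The 3 values of 11 share dense rank 3.
The 3 values of 30 share dense rank 6.
Remaining distinct values take the next consecutive integers.
G has value 11 min → rank 3.

3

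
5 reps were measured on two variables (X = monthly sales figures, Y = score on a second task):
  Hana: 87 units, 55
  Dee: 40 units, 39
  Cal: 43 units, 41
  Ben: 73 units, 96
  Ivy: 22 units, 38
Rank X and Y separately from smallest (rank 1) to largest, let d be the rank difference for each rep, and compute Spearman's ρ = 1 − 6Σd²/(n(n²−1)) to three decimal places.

0.900

Ranks of variable 1: 5, 2, 3, 4, 1
Ranks of variable 2: 4, 2, 3, 5, 1
d = r₁ − r₂: 1, 0, 0, -1, 0
d²: 1, 0, 0, 1, 0; Σd² = 2
ρ = 1 − 6·2/(5·24) = 1 − 12/120 = 0.900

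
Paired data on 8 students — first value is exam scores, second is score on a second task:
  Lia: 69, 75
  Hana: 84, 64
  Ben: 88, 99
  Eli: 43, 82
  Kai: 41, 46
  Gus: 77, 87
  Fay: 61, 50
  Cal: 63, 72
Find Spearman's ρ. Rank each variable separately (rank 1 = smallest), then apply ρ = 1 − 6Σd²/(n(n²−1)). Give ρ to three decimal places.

0.595

Ranks of variable 1: 5, 7, 8, 2, 1, 6, 3, 4
Ranks of variable 2: 5, 3, 8, 6, 1, 7, 2, 4
d = r₁ − r₂: 0, 4, 0, -4, 0, -1, 1, 0
d²: 0, 16, 0, 16, 0, 1, 1, 0; Σd² = 34
ρ = 1 − 6·34/(8·63) = 1 − 204/504 = 0.595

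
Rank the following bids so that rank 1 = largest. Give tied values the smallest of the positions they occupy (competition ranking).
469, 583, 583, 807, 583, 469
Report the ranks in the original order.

Sorted (descending): 807, 583, 583, 583, 469, 469
The 3 values of 583 occupy positions 2–4 → each gets rank 2.
The 2 values of 469 occupy positions 5–6 → each gets rank 5.

5, 2, 2, 1, 2, 5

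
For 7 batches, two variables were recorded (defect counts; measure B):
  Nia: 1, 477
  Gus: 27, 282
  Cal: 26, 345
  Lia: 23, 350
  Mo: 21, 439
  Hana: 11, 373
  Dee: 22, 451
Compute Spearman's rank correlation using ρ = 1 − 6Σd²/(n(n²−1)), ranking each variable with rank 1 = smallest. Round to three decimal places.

-0.857

Ranks of variable 1: 1, 7, 6, 5, 3, 2, 4
Ranks of variable 2: 7, 1, 2, 3, 5, 4, 6
d = r₁ − r₂: -6, 6, 4, 2, -2, -2, -2
d²: 36, 36, 16, 4, 4, 4, 4; Σd² = 104
ρ = 1 − 6·104/(7·48) = 1 − 624/336 = -0.857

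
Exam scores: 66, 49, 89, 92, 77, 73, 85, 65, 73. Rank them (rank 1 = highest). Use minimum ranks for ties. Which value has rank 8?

65

Sorted (descending): 92, 89, 85, 77, 73, 73, 66, 65, 49
The 2 values of 73 occupy positions 5–6 → each gets rank 5.
Rank 8 → value 65.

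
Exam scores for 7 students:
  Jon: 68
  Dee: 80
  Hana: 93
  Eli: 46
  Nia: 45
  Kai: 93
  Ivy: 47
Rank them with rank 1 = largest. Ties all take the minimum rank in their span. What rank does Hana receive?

Sorted (descending): 93, 93, 80, 68, 47, 46, 45
The 2 values of 93 occupy positions 1–2 → each gets rank 1.
Hana has value 93 → rank 1.

1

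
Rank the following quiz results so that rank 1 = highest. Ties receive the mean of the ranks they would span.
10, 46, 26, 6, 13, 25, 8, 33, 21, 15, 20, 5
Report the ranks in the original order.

9, 1, 3, 11, 8, 4, 10, 2, 5, 7, 6, 12

Sorted (descending): 46, 33, 26, 25, 21, 20, 15, 13, 10, 8, 6, 5
No ties — each value takes its position as its rank.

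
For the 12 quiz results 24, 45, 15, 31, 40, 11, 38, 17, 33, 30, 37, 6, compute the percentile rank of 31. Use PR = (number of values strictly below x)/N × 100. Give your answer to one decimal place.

50.0

N = 12.
Strictly below 31: 6. Equal to 31: 1.
PR = 6/12 × 100 = 50.0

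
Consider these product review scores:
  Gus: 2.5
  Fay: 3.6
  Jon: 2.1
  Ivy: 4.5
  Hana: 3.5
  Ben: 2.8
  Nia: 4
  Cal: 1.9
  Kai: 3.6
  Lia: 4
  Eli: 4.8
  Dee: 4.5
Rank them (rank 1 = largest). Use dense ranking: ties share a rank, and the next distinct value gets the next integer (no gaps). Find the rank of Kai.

4

Sorted (descending): 4.8, 4.5, 4.5, 4, 4, 3.6, 3.6, 3.5, 2.8, 2.5, 2.1, 1.9
The 2 values of 4.5 share dense rank 2.
The 2 values of 4 share dense rank 3.
The 2 values of 3.6 share dense rank 4.
Remaining distinct values take the next consecutive integers.
Kai has value 3.6 → rank 4.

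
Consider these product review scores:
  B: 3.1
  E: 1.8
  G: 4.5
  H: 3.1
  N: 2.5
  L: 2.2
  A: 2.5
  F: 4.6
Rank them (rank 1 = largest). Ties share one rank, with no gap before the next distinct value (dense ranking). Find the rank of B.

Sorted (descending): 4.6, 4.5, 3.1, 3.1, 2.5, 2.5, 2.2, 1.8
The 2 values of 3.1 share dense rank 3.
The 2 values of 2.5 share dense rank 4.
Remaining distinct values take the next consecutive integers.
B has value 3.1 → rank 3.

3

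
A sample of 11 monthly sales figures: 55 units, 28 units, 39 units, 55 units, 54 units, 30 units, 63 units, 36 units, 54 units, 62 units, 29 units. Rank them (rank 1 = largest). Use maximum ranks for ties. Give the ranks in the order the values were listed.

4, 11, 7, 4, 6, 9, 1, 8, 6, 2, 10

Sorted (descending): 63, 62, 55, 55, 54, 54, 39, 36, 30, 29, 28
The 2 values of 55 occupy positions 3–4 → each gets rank 4.
The 2 values of 54 occupy positions 5–6 → each gets rank 6.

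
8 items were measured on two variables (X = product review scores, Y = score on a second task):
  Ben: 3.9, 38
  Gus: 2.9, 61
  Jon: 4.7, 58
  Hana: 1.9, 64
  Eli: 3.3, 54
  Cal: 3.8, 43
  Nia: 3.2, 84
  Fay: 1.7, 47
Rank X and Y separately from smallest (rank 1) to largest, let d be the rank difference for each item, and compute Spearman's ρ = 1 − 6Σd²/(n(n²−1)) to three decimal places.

Ranks of variable 1: 7, 3, 8, 2, 5, 6, 4, 1
Ranks of variable 2: 1, 6, 5, 7, 4, 2, 8, 3
d = r₁ − r₂: 6, -3, 3, -5, 1, 4, -4, -2
d²: 36, 9, 9, 25, 1, 16, 16, 4; Σd² = 116
ρ = 1 − 6·116/(8·63) = 1 − 696/504 = -0.381

-0.381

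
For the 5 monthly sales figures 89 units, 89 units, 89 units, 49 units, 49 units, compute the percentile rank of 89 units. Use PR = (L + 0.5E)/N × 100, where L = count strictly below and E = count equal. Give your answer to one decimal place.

N = 5.
Strictly below 89: 2. Equal to 89: 3.
PR = (2 + 0.5·3)/5 × 100 = 70.0

70.0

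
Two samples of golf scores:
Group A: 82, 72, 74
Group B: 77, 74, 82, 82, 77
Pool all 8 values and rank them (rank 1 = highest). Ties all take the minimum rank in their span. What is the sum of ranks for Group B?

16

Sorted (descending): 82, 82, 82, 77, 77, 74, 74, 72
The 3 values of 82 occupy positions 1–3 → each gets rank 1.
The 2 values of 77 occupy positions 4–5 → each gets rank 4.
The 2 values of 74 occupy positions 6–7 → each gets rank 6.
Group B values → pooled ranks: 77→4, 74→6, 82→1, 82→1, 77→4
Rank sum = 4 + 6 + 1 + 1 + 4 = 16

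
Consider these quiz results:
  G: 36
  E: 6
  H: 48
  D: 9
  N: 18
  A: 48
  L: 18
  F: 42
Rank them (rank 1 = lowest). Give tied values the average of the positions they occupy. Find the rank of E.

Sorted (ascending): 6, 9, 18, 18, 36, 42, 48, 48
The 2 values of 18 occupy positions 3–4 → average rank (3+4)/2 = 3.5.
The 2 values of 48 occupy positions 7–8 → average rank (7+8)/2 = 7.5.
E has value 6 → rank 1.

1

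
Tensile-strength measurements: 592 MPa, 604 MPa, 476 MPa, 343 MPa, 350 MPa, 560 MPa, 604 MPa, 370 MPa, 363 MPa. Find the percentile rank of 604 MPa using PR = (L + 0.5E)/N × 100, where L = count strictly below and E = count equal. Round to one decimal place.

88.9

N = 9.
Strictly below 604: 7. Equal to 604: 2.
PR = (7 + 0.5·2)/9 × 100 = 88.9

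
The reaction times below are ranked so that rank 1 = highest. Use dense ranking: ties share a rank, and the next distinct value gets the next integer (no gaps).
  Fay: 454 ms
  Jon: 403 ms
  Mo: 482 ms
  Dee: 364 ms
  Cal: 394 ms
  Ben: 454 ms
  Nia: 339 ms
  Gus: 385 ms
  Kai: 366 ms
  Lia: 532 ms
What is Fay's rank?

Sorted (descending): 532, 482, 454, 454, 403, 394, 385, 366, 364, 339
The 2 values of 454 share dense rank 3.
Remaining distinct values take the next consecutive integers.
Fay has value 454 ms → rank 3.

3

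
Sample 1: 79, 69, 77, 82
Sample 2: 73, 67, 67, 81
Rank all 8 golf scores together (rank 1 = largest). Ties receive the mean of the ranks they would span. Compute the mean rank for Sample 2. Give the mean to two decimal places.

Sorted (descending): 82, 81, 79, 77, 73, 69, 67, 67
The 2 values of 67 occupy positions 7–8 → average rank (7+8)/2 = 7.5.
Sample 2 values → pooled ranks: 73→5, 67→7.5, 67→7.5, 81→2
Mean rank = (5 + 7.5 + 7.5 + 2) / 4 = 5.50

5.50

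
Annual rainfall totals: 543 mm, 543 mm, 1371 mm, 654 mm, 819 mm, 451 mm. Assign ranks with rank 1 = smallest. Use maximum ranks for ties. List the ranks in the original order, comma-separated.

Sorted (ascending): 451, 543, 543, 654, 819, 1371
The 2 values of 543 occupy positions 2–3 → each gets rank 3.

3, 3, 6, 4, 5, 1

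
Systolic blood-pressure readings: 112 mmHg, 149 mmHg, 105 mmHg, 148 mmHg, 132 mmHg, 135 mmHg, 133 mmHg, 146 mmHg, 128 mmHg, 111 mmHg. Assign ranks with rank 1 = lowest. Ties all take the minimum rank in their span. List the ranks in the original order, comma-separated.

Sorted (ascending): 105, 111, 112, 128, 132, 133, 135, 146, 148, 149
No ties — each value takes its position as its rank.

3, 10, 1, 9, 5, 7, 6, 8, 4, 2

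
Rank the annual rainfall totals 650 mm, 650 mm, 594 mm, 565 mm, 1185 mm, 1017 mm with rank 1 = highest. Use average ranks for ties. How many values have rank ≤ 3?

Sorted (descending): 1185, 1017, 650, 650, 594, 565
The 2 values of 650 occupy positions 3–4 → average rank (3+4)/2 = 3.5.
Ranks ≤ 3: {1, 2} → 2 values.

2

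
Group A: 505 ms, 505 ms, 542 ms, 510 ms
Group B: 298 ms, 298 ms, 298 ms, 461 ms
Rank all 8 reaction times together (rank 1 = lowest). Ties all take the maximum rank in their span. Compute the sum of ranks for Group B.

13

Sorted (ascending): 298, 298, 298, 461, 505, 505, 510, 542
The 3 values of 298 occupy positions 1–3 → each gets rank 3.
The 2 values of 505 occupy positions 5–6 → each gets rank 6.
Group B values → pooled ranks: 298→3, 298→3, 298→3, 461→4
Rank sum = 3 + 3 + 3 + 4 = 13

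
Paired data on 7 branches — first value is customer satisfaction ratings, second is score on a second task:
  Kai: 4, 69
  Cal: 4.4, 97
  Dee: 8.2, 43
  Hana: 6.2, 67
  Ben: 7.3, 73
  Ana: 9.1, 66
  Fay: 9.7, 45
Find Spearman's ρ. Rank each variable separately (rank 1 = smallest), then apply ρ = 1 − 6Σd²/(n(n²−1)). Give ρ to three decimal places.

-0.714

Ranks of variable 1: 1, 2, 5, 3, 4, 6, 7
Ranks of variable 2: 5, 7, 1, 4, 6, 3, 2
d = r₁ − r₂: -4, -5, 4, -1, -2, 3, 5
d²: 16, 25, 16, 1, 4, 9, 25; Σd² = 96
ρ = 1 − 6·96/(7·48) = 1 − 576/336 = -0.714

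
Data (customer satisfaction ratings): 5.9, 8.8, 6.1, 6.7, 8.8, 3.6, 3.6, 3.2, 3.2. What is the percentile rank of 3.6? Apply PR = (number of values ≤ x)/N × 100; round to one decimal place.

N = 9.
Strictly below 3.6: 2. Equal to 3.6: 2.
PR = 4/9 × 100 = 44.4

44.4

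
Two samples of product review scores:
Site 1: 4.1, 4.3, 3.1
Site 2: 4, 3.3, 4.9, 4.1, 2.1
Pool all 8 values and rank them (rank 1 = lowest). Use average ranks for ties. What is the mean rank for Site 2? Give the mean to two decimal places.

Sorted (ascending): 2.1, 3.1, 3.3, 4, 4.1, 4.1, 4.3, 4.9
The 2 values of 4.1 occupy positions 5–6 → average rank (5+6)/2 = 5.5.
Site 2 values → pooled ranks: 4→4, 3.3→3, 4.9→8, 4.1→5.5, 2.1→1
Mean rank = (4 + 3 + 8 + 5.5 + 1) / 5 = 4.30

4.30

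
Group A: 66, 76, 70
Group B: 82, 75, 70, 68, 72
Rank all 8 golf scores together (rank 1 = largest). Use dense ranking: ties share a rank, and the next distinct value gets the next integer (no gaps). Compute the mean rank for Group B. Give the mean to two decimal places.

3.80

Sorted (descending): 82, 76, 75, 72, 70, 70, 68, 66
The 2 values of 70 share dense rank 5.
Remaining distinct values take the next consecutive integers.
Group B values → pooled ranks: 82→1, 75→3, 70→5, 68→6, 72→4
Mean rank = (1 + 3 + 5 + 6 + 4) / 5 = 3.80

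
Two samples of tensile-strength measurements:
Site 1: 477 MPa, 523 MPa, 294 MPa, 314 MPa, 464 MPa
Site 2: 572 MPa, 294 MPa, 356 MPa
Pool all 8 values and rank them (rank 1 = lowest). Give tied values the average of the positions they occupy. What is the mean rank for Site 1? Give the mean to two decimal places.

Sorted (ascending): 294, 294, 314, 356, 464, 477, 523, 572
The 2 values of 294 occupy positions 1–2 → average rank (1+2)/2 = 1.5.
Site 1 values → pooled ranks: 477→6, 523→7, 294→1.5, 314→3, 464→5
Mean rank = (6 + 7 + 1.5 + 3 + 5) / 5 = 4.50

4.50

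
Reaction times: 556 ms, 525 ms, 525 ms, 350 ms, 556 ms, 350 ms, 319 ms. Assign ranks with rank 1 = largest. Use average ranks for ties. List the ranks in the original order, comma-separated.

Sorted (descending): 556, 556, 525, 525, 350, 350, 319
The 2 values of 556 occupy positions 1–2 → average rank (1+2)/2 = 1.5.
The 2 values of 525 occupy positions 3–4 → average rank (3+4)/2 = 3.5.
The 2 values of 350 occupy positions 5–6 → average rank (5+6)/2 = 5.5.

1.5, 3.5, 3.5, 5.5, 1.5, 5.5, 7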